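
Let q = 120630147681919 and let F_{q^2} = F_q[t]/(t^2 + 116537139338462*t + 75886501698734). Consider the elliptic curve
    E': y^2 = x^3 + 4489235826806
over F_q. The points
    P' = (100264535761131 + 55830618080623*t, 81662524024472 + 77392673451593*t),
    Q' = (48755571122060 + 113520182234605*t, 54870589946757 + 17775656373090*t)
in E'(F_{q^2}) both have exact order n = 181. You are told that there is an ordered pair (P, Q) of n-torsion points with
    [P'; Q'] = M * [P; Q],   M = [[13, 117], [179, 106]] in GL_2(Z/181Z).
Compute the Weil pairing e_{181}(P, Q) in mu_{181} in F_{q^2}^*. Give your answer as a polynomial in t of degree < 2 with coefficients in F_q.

e_{181}(aP+bQ,cP+dQ) = e_{181}(P,Q)^(ad-bc); with (a,b,c,d)=(13,117,179,106) this gives the det-181 law.
Hence e(P,Q) = e(P',Q')^{149} where 149 = 164^{-1} mod 181.
n = 181 = (10110101)_2 (8 bits, wt 5); accumulate f_{181,P'}(Q'+S)/f_{181,P'}(S) along the 7-step ladder.
e_{181}(P',Q') = 75133423739715 + 66568338001234*t.
Finally e_{181}(P,Q) = 106721428032559 + 96230948168617*t.

106721428032559 + 96230948168617*t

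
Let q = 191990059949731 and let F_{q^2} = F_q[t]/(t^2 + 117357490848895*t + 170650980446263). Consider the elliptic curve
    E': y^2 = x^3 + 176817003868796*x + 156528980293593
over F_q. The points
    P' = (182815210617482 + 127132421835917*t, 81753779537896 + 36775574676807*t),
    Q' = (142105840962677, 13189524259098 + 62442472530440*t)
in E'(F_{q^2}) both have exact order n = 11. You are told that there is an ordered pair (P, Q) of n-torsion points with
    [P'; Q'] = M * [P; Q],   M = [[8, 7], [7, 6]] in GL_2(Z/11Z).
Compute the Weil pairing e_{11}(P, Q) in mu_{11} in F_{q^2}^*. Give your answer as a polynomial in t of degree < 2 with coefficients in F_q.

157881423181079 + 169512293135015*t

Under M = [[8,7],[7,6]] in GL_2(Z/11), e_{11}(P',Q') = e_{11}(P,Q)^(8*6-7*7 mod 11).
Inverting 10 mod 11: 10. Thus e_{11}(P,Q) = e(P',Q')^{10}.
Miller loop for e_{11} over F_{191990059949731^2}: bits of 11 = 1011; 3 double steps + 2 add steps, l/v at each.
The quotient is 160351341492254 + 22477766814716*t.
e_{11}(P,Q) = (160351341492254 + 22477766814716*t)^{10} = 157881423181079 + 169512293135015*t.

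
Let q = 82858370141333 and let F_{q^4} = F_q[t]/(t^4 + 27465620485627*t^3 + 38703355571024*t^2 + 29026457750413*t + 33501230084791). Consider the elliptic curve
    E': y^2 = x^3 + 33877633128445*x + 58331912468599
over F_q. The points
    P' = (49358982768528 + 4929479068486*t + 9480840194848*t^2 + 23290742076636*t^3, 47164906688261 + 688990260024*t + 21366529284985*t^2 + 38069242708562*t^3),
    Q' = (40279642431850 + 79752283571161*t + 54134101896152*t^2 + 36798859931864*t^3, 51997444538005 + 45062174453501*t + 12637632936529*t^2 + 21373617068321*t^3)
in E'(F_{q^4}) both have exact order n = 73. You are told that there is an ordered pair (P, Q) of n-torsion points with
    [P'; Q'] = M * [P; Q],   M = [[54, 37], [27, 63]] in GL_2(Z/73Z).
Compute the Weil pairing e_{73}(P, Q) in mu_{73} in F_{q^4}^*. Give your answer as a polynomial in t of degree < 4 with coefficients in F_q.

31773364230256 + 39475211189746*t + 12286186642196*t^2 + 29493954980417*t^3

e_{73} is bilinear + alternating on E[73], so e_{73}(54*P + 37*Q, 27*P + 63*Q) = e_{73}(P,Q)^(54*63-37*27).
det M = 54*63 - 37*27 = 2403 = 67 (mod 73); 67^{-1} = 12 (mod 73).
Double-and-add over 1001001: 7-1 doublings, 3-1 additions; each step l_{T,T}/v_{2T} or l_{T,P'}/v at Q'+S for random S.
f_P(D_Q)/f_Q(D_P) = 14624829785069 + 56541018301618*t + 47356436200910*t^2 + 51514952256354*t^3.
e_{73}(P,Q) = (14624829785069 + 56541018301618*t + 47356436200910*t^2 + 51514952256354*t^3)^{12} = 31773364230256 + 39475211189746*t + 12286186642196*t^2 + 29493954980417*t^3.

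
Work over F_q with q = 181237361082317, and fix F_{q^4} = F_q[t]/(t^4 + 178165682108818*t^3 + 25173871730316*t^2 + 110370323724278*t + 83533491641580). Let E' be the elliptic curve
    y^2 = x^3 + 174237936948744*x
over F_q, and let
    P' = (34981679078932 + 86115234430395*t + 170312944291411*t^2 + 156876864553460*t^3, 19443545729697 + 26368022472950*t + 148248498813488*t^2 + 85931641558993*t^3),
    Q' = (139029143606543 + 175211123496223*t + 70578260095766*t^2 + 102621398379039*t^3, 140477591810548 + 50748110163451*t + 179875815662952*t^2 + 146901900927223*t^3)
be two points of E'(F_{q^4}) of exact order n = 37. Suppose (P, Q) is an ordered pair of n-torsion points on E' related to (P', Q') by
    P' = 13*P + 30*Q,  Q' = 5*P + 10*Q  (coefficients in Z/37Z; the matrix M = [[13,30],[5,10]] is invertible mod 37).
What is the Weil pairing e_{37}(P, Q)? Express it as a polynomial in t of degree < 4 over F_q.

e_{37}(aP+bQ,cP+dQ) = e_{37}(P,Q)^(ad-bc); with (a,b,c,d)=(13,30,5,10) this gives the det-37 law.
So e_{37}(P,Q) = e_{37}(P',Q')^{24}, since 17*24 = 1 mod 37.
Double-and-add over 100101: 6-1 doublings, 3-1 additions; each step l_{T,T}/v_{2T} or l_{T,P'}/v at Q'+S for random S.
Miller gives e_{37}(P',Q') = 153619503811870 + 137117875175716*t + 50245861750605*t^2 + 175528762779941*t^3 in F_{181237361082317^4}.
Thus e_{37}(P,Q) = 32234847049508 + 161777121106711*t + 96345415195756*t^2 + 78190100969918*t^3.

32234847049508 + 161777121106711*t + 96345415195756*t^2 + 78190100969918*t^3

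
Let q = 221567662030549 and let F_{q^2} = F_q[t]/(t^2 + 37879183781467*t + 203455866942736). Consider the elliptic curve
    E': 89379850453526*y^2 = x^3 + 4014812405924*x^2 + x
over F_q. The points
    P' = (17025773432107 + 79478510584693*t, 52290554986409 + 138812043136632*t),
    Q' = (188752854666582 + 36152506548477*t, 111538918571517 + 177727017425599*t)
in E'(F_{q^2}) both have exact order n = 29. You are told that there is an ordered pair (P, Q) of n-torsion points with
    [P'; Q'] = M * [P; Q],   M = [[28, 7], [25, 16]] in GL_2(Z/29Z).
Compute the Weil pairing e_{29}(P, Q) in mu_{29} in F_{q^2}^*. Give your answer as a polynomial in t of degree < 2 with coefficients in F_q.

186716074554868 + 24862209985929*t

Since e_{29}(P,P)=e_{29}(Q,Q)=1 and e_{29}(Q,P)=e_{29}(P,Q)^{-1}, expanding e_{29}(28*P + 7*Q,25*P + 16*Q) leaves e(P,Q)^det(M).
Inverting 12 mod 29: 17. Thus e_{29}(P,Q) = e(P',Q')^{17}.
Set x_W=84791565790783*u+147159592357091, y_W=84791565790783*v; then E': y_W^2=x_W^3+164938369385960*x_W+110526861263642.
Miller loop for e_{29} over F_{221567662030549^2}: bits of 29 = 11101; 4 double steps + 3 add steps, l/v at each.
e_{29}(P',Q') = 75827409298824 + 10901787848344*t.
Finally e_{29}(P,Q) = 186716074554868 + 24862209985929*t.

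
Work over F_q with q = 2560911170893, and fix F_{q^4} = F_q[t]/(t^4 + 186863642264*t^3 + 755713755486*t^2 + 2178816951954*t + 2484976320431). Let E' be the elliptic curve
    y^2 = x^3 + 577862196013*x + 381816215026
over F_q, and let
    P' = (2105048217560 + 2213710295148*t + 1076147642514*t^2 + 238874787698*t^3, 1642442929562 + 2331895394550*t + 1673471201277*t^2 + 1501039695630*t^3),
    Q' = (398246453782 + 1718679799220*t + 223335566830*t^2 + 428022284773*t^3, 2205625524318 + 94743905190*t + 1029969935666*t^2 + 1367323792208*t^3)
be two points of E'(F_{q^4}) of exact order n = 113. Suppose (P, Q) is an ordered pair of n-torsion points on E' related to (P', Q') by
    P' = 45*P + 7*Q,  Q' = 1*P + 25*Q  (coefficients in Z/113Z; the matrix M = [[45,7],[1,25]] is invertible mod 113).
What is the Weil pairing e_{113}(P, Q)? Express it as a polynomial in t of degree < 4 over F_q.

805238608841 + 2056960050613*t + 665237565288*t^2 + 282867050286*t^3

Alternating bilinearity on E[113] (values in mu_{113} in F_{2560911170893^4}) gives e(P',Q') = e(P,Q)^det(M).
det(M) mod 113 = 101; its inverse in (Z/113)^* is 47 (check: 101*47 mod 113 = 1).
Build f_{113,P'} and f_{113,Q'} via the 7-bit ladder of 113=1110001_2; evaluate at shifted divisors; quotient in F_{2560911170893^4}.
The quotient is 895774538720 + 2119847253593*t + 1572431273099*t^2 + 1932440703013*t^3.
Hence e(P,Q) = 805238608841 + 2056960050613*t + 665237565288*t^2 + 282867050286*t^3 in F_{2560911170893^4}^*.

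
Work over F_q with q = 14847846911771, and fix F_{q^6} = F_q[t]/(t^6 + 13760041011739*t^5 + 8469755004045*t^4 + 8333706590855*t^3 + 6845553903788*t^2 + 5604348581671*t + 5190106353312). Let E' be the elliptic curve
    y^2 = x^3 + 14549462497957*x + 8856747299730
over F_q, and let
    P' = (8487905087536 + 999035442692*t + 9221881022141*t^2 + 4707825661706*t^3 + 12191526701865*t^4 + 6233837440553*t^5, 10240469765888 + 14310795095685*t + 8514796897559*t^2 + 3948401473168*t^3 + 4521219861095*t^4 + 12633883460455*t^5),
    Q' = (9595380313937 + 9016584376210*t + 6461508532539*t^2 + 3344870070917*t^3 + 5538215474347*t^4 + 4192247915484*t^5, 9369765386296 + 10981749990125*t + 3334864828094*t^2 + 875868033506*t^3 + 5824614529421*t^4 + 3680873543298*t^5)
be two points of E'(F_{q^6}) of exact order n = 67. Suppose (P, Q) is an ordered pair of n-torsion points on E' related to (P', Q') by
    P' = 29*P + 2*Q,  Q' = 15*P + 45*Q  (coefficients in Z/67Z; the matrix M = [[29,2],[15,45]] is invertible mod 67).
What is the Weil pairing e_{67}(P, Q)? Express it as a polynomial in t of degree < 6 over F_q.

The 67-Weil pairing on E[67] over F_{14847846911771} is alternating-bilinear: e_{67}(P',Q') = e_{67}(P,Q)^det(M).
So e_{67}(P,Q) = e_{67}(P',Q')^{34}, since 2*34 = 1 mod 67.
Miller loop for e_{67} over F_{14847846911771^6}: bits of 67 = 1000011; 6 double steps + 2 add steps, l/v at each.
Miller gives e_{67}(P',Q') = 14050997311048 + 10265884682054*t + 12962655066367*t^2 + 7269344760237*t^3 + 3403400901590*t^4 + 6653554891936*t^5 in F_{14847846911771^6}.
Finally e_{67}(P,Q) = 6638238947210 + 6329421669191*t + 10841763781695*t^2 + 9994886807724*t^3 + 8068167485398*t^4 + 914677029026*t^5.

6638238947210 + 6329421669191*t + 10841763781695*t^2 + 9994886807724*t^3 + 8068167485398*t^4 + 914677029026*t^5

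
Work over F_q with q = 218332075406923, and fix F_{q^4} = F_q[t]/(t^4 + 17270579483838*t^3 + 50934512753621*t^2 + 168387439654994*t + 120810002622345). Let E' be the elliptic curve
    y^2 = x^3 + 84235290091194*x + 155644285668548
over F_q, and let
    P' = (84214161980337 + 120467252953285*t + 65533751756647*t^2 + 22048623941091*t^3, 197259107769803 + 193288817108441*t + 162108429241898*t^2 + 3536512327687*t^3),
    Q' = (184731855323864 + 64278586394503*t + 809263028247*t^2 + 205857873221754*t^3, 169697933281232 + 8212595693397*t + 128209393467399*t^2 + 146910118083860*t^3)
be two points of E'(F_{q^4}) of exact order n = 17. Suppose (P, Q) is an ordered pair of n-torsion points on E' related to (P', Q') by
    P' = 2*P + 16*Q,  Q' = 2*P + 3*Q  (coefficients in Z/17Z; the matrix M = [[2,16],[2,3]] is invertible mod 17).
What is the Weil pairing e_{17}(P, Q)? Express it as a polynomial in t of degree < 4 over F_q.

e_{17} is bilinear + alternating on E[17], so e_{17}(2*P + 16*Q, 2*P + 3*Q) = e_{17}(P,Q)^(2*3-16*2).
Hence e(P,Q) = e(P',Q')^{15} where 15 = 8^{-1} mod 17.
n = 17 = (10001)_2 (5 bits, wt 2); accumulate f_{17,P'}(Q'+S)/f_{17,P'}(S) along the 4-step ladder.
f_P(D_Q)/f_Q(D_P) = 20449345852535 + 160558077120434*t + 93846275970335*t^2 + 169730835609128*t^3.
Thus e_{17}(P,Q) = 68973358927690 + 211811370448936*t + 22490952259326*t^2 + 36153438864399*t^3.

68973358927690 + 211811370448936*t + 22490952259326*t^2 + 36153438864399*t^3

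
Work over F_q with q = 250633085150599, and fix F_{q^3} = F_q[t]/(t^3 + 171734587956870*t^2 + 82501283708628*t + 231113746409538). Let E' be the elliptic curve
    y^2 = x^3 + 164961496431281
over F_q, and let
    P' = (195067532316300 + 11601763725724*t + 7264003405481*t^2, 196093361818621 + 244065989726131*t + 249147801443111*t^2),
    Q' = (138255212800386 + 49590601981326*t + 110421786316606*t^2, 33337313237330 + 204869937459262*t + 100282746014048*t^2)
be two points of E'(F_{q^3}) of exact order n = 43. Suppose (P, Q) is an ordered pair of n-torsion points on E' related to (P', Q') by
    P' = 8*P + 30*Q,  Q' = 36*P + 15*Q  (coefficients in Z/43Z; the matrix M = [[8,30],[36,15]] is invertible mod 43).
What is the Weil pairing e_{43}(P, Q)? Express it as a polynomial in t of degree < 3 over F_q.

The 43-Weil pairing on E[43] over F_{250633085150599} is alternating-bilinear: e_{43}(P',Q') = e_{43}(P,Q)^det(M).
det M = 8*15 - 30*36 = -960 = 29 (mod 43); 29^{-1} = 3 (mod 43).
Double-and-add over 101011: 6-1 doublings, 4-1 additions; each step l_{T,T}/v_{2T} or l_{T,P'}/v at Q'+S for random S.
The quotient is 52454665749554 + 208402051719879*t + 78933701130026*t^2.
Raise to 3: e(P,Q) = 182693099266787 + 150763737478782*t + 169656689160980*t^2 in mu_{43}.

182693099266787 + 150763737478782*t + 169656689160980*t^2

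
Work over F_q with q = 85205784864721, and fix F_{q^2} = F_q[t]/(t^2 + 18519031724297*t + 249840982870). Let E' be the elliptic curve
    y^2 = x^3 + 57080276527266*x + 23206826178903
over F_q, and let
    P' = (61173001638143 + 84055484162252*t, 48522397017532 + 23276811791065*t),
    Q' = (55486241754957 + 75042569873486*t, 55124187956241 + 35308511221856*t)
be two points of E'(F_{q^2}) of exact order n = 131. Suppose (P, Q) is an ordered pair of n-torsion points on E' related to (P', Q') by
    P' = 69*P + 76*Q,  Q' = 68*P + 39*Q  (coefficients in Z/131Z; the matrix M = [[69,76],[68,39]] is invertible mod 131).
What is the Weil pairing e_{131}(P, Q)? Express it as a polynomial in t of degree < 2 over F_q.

20276691396786 + 76743399221894*t

Under M = [[69,76],[68,39]] in GL_2(Z/131), e_{131}(P',Q') = e_{131}(P,Q)^(69*39-76*68 mod 131).
det(M) mod 131 = 12; its inverse in (Z/131)^* is 11 (check: 12*11 mod 131 = 1).
n = 131 = (10000011)_2 (8 bits, wt 3); accumulate f_{131,P'}(Q'+S)/f_{131,P'}(S) along the 7-step ladder.
Miller gives e_{131}(P',Q') = 50854863865889 + 61351276772205*t in F_{85205784864721^2}.
Thus e_{131}(P,Q) = 20276691396786 + 76743399221894*t.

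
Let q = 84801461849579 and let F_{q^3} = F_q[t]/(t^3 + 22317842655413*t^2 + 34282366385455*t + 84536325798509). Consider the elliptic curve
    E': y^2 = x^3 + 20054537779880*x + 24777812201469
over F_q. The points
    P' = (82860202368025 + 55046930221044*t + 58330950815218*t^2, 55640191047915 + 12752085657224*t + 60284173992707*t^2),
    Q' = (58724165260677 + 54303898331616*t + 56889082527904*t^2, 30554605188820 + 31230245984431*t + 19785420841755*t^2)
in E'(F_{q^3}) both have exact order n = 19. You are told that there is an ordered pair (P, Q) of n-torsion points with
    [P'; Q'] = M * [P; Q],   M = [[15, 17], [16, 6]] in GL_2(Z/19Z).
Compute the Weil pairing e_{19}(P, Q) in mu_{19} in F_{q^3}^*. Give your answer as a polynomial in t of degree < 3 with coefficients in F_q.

e_{19} is bilinear + alternating on E[19], so e_{19}(15*P + 17*Q, 16*P + 6*Q) = e_{19}(P,Q)^(15*6-17*16).
15*6 - 17*16 = -182; reduced mod 19: det = 8, inverse 12.
n = 19 = (10011)_2 (5 bits, wt 3); accumulate f_{19,P'}(Q'+S)/f_{19,P'}(S) along the 4-step ladder.
So e_{19}(P',Q') = 41564877603794 + 13423986891068*t + 11814010803419*t^2.
(41564877603794 + 13423986891068*t + 11814010803419*t^2)^{12} mod (84801461849579,f) = 43376498631325 + 25615445027571*t + 10384831275552*t^2.

43376498631325 + 25615445027571*t + 10384831275552*t^2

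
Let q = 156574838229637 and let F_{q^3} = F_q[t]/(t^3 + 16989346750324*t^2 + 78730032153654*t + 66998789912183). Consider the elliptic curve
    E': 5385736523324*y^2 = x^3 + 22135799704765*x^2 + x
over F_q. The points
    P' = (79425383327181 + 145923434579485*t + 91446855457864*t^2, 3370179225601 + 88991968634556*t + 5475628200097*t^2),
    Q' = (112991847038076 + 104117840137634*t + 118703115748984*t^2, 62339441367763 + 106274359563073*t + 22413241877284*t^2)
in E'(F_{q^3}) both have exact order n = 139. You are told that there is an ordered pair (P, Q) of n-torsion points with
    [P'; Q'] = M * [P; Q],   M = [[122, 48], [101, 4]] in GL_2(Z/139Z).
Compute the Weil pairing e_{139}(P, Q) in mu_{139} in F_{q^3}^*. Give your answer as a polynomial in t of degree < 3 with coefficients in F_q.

e_{139}(aP+bQ,cP+dQ) = e_{139}(P,Q)^(ad-bc); with (a,b,c,d)=(122,48,101,4) this gives the det-139 law.
122*4 - 48*101 = -4360; reduced mod 139: det = 88, inverse 109.
Set x_W=68693915288460*u+59425292116657, y_W=68693915288460*v; then E': y_W^2=x_W^3+25097102313417.
Miller loop for e_{139} over F_{156574838229637^3}: bits of 139 = 10001011; 7 double steps + 3 add steps, l/v at each.
f_P(D_Q)/f_Q(D_P) = 130882564925835 + 96743035175018*t + 110063730085185*t^2.
(130882564925835 + 96743035175018*t + 110063730085185*t^2)^{109} mod (156574838229637,f) = 49752990859549 + 33734830825759*t + 96423720417706*t^2.

49752990859549 + 33734830825759*t + 96423720417706*t^2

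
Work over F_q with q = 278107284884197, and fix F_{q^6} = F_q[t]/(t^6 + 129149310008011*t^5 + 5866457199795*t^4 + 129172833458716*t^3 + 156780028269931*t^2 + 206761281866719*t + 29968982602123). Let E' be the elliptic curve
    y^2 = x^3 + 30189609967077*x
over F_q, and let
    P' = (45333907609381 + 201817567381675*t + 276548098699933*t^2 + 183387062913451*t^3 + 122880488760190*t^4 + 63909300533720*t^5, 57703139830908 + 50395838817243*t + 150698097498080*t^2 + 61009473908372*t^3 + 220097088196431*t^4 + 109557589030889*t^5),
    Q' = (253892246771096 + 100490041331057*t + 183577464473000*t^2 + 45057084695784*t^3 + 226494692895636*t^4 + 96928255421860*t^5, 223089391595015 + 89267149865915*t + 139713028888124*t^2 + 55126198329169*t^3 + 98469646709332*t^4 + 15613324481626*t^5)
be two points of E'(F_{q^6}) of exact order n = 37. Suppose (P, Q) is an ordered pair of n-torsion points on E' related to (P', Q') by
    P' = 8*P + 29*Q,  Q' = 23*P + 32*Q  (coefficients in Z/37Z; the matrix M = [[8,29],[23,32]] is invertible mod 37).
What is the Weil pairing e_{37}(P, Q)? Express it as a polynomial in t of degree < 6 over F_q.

63952113477156 + 170072453234043*t + 233871803900594*t^2 + 8665484308394*t^3 + 95075371410125*t^4 + 157781131274894*t^5

e_{37}(aP+bQ,cP+dQ) = e_{37}(P,Q)^(ad-bc); with (a,b,c,d)=(8,29,23,32) this gives the det-37 law.
Hence e(P,Q) = e(P',Q')^{9} where 9 = 33^{-1} mod 37.
Build f_{37,P'} and f_{37,Q'} via the 6-bit ladder of 37=100101_2; evaluate at shifted divisors; quotient in F_{278107284884197^6}.
The quotient is 252753073538627 + 222096848228145*t + 276625632182545*t^2 + 151891645867875*t^3 + 175495822852986*t^4 + 124382825872922*t^5.
Finally e_{37}(P,Q) = 63952113477156 + 170072453234043*t + 233871803900594*t^2 + 8665484308394*t^3 + 95075371410125*t^4 + 157781131274894*t^5.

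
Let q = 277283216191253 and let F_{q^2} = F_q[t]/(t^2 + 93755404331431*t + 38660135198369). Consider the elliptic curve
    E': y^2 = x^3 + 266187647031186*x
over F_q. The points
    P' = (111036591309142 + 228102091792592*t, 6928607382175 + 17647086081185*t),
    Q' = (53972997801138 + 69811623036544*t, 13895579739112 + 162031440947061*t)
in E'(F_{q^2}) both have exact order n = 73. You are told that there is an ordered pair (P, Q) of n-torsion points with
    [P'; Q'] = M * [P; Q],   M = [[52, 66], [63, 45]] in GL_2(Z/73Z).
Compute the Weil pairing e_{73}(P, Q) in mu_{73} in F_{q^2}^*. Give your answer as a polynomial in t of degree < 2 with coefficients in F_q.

Since e_{73}(P,P)=e_{73}(Q,Q)=1 and e_{73}(Q,P)=e_{73}(P,Q)^{-1}, expanding e_{73}(52*P + 66*Q,63*P + 45*Q) leaves e(P,Q)^det(M).
Inverting 7 mod 73: 21. Thus e_{73}(P,Q) = e(P',Q')^{21}.
Double-and-add over 1001001: 7-1 doublings, 3-1 additions; each step l_{T,T}/v_{2T} or l_{T,P'}/v at Q'+S for random S.
Result: e(P',Q') = 74550456981737 + 209054670408086*t.
(74550456981737 + 209054670408086*t)^{21} mod (277283216191253,f) = 203382416126971 + 118417748840344*t.

203382416126971 + 118417748840344*t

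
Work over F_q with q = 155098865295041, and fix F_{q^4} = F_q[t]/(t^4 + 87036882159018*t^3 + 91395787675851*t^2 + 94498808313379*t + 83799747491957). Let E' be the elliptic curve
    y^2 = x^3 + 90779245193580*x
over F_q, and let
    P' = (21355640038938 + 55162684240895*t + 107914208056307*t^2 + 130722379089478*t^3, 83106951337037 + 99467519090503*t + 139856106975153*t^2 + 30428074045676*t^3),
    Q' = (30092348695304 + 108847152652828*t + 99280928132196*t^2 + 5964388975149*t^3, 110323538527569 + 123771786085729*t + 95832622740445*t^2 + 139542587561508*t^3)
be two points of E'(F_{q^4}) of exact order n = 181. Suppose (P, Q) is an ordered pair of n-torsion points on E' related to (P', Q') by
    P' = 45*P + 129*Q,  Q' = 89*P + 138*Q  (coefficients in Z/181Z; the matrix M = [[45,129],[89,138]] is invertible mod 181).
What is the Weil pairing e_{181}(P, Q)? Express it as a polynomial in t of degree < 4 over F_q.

Alternating bilinearity on E[181] (values in mu_{181} in F_{155098865295041^4}) gives e(P',Q') = e(P,Q)^det(M).
45*138 - 129*89 = -5271; reduced mod 181: det = 159, inverse 74.
Run Miller on y^2=x^3+90779245193580*x over F_{155098865295041}: ladder 10110101 (8 bits); e = f_P(D_Q)/f_Q(D_P).
e_{181}(P',Q') = 12950693747278 + 97834168930626*t + 110652364524467*t^2 + 104359893427410*t^3.
Hence e(P,Q) = 50414122664157 + 51759929016797*t + 97108849360621*t^2 + 100985061715221*t^3 in F_{155098865295041^4}^*.

50414122664157 + 51759929016797*t + 97108849360621*t^2 + 100985061715221*t^3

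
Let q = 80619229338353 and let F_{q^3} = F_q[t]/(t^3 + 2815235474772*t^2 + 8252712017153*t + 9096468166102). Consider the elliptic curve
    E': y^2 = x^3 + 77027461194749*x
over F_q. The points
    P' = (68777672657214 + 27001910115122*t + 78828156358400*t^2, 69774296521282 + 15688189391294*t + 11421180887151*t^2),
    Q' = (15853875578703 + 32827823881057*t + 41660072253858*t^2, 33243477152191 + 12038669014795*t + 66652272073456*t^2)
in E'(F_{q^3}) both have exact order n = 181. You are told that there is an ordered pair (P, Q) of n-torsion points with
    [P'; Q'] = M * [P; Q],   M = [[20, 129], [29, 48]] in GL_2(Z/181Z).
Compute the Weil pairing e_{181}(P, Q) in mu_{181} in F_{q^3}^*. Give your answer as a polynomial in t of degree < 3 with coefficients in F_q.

21749089550059 + 79560534840885*t + 71246251412647*t^2

Under M = [[20,129],[29,48]] in GL_2(Z/181), e_{181}(P',Q') = e_{181}(P,Q)^(20*48-129*29 mod 181).
det(M) mod 181 = 115; its inverse in (Z/181)^* is 85 (check: 115*85 mod 181 = 1).
Miller loop for e_{181} over F_{80619229338353^3}: bits of 181 = 10110101; 7 double steps + 4 add steps, l/v at each.
f_P(D_Q)/f_Q(D_P) = 76528115254149 + 26248870730130*t + 48734532921813*t^2.
Thus e_{181}(P,Q) = 21749089550059 + 79560534840885*t + 71246251412647*t^2.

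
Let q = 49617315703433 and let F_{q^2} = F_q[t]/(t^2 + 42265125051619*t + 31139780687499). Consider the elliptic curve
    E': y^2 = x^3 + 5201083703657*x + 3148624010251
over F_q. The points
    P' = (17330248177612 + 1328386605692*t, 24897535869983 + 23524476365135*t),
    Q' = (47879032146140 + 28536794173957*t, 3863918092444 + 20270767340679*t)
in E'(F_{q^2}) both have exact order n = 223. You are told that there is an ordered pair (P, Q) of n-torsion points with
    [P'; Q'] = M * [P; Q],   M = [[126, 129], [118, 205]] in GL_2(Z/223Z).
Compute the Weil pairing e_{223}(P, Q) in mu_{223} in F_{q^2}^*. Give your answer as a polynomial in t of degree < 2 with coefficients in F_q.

4260675850824 + 23144067225644*t

Under M = [[126,129],[118,205]] in GL_2(Z/223), e_{223}(P',Q') = e_{223}(P,Q)^(126*205-129*118 mod 223).
126*205 - 129*118 = 10608; reduced mod 223: det = 127, inverse 72.
Run Miller on y^2=x^3+5201083703657*x+3148624010251 over F_{49617315703433}: ladder 11011111 (8 bits); e = f_P(D_Q)/f_Q(D_P).
So e_{223}(P',Q') = 16792145849112 + 4815317224860*t.
Raise to 72: e(P,Q) = 4260675850824 + 23144067225644*t in mu_{223}.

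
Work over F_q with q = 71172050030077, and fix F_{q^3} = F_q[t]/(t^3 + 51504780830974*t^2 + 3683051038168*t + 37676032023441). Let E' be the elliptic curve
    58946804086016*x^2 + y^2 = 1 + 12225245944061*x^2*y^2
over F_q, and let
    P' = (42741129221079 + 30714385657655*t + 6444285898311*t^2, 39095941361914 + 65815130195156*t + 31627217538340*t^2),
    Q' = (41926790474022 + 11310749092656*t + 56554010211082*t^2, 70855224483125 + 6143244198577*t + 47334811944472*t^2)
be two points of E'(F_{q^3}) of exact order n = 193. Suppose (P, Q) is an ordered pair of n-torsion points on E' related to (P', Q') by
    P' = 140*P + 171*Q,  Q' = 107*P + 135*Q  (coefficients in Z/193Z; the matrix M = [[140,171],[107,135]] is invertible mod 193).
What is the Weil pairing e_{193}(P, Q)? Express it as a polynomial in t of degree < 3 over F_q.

e_{193} is bilinear + alternating on E[193], so e_{193}(140*P + 171*Q, 107*P + 135*Q) = e_{193}(P,Q)^(140*135-171*107).
140*135 - 171*107 = 603; reduced mod 193: det = 24, inverse 185.
Edwards->Montgomery: u=(1+y)/(1-y), v=u/x -> 67936449944822v^2=u^3+u; then x_W=29473402043008u: y^2=x^3+4020601466043*x.
Miller loop for e_{193} over F_{71172050030077^3}: bits of 193 = 11000001; 7 double steps + 2 add steps, l/v at each.
Miller gives e_{193}(P',Q') = 55151784953645 + 12560876214127*t + 53240414296778*t^2 in F_{71172050030077^3}.
Hence e(P,Q) = 17715095897851 + 29790905669128*t + 61457187347751*t^2 in F_{71172050030077^3}^*.

17715095897851 + 29790905669128*t + 61457187347751*t^2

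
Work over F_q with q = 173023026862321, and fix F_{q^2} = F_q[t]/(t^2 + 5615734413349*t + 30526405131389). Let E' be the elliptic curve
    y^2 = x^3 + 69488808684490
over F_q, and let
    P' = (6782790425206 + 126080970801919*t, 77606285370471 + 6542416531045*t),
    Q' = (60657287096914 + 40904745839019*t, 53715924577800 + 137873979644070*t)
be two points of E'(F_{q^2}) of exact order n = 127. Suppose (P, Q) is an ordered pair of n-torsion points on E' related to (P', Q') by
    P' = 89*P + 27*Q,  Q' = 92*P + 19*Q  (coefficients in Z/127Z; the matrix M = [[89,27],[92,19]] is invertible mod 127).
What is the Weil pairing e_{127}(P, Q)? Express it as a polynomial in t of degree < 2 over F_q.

e_{127} is bilinear + alternating on E[127], so e_{127}(89*P + 27*Q, 92*P + 19*Q) = e_{127}(P,Q)^(89*19-27*92).
So e_{127}(P,Q) = e_{127}(P',Q')^{86}, since 96*86 = 1 mod 127.
n = 127 = (1111111)_2 (7 bits, wt 7); accumulate f_{127,P'}(Q'+S)/f_{127,P'}(S) along the 6-step ladder.
e_{127}(P',Q') = 87979475134232 + 87659925300800*t.
e_{127}(P,Q) = (87979475134232 + 87659925300800*t)^{86} = 171204690644248 + 147041610561403*t.

171204690644248 + 147041610561403*t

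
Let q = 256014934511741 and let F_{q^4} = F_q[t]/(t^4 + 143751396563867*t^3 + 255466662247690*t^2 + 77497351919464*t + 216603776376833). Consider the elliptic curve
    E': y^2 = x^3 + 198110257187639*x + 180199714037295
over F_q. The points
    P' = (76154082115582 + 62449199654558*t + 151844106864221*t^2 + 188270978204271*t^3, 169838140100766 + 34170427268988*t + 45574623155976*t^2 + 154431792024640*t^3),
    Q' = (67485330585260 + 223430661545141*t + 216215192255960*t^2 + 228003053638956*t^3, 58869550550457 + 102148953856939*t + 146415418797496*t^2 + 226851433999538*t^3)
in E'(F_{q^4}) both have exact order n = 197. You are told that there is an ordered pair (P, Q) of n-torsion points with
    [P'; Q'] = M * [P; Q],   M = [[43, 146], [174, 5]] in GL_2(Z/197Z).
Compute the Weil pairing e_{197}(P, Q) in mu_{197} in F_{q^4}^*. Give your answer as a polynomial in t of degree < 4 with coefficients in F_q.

The 197-Weil pairing on E[197] over F_{256014934511741} is alternating-bilinear: e_{197}(P',Q') = e_{197}(P,Q)^det(M).
43*5 - 146*174 = -25189; reduced mod 197: det = 27, inverse 73.
Miller loop for e_{197} over F_{256014934511741^4}: bits of 197 = 11000101; 7 double steps + 3 add steps, l/v at each.
Miller gives e_{197}(P',Q') = 74915186212112 + 204300891888545*t + 39426334689972*t^2 + 45606127091143*t^3 in F_{256014934511741^4}.
Raise to 73: e(P,Q) = 147692386812488 + 152245101048832*t + 9944252564837*t^2 + 199815862497640*t^3 in mu_{197}.

147692386812488 + 152245101048832*t + 9944252564837*t^2 + 199815862497640*t^3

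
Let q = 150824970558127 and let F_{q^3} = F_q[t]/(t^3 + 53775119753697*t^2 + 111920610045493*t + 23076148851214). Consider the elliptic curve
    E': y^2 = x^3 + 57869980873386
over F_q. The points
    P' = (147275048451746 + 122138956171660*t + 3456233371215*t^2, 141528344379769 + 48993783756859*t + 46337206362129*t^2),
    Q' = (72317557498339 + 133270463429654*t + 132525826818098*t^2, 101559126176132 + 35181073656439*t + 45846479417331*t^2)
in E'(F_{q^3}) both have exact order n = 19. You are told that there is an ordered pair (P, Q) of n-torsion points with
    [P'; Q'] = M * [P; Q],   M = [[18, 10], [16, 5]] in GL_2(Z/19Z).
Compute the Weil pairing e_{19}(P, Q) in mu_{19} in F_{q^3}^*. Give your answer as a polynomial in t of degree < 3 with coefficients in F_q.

57771810412738 + 11682102121203*t + 3296895246825*t^2

Under M = [[18,10],[16,5]] in GL_2(Z/19), e_{19}(P',Q') = e_{19}(P,Q)^(18*5-10*16 mod 19).
det(M) mod 19 = 6; its inverse in (Z/19)^* is 16 (check: 6*16 mod 19 = 1).
n = 19 = (10011)_2 (5 bits, wt 3); accumulate f_{19,P'}(Q'+S)/f_{19,P'}(S) along the 4-step ladder.
So e_{19}(P',Q') = 87323254581375 + 88384362377020*t + 42461026871935*t^2.
Raise to 16: e(P,Q) = 57771810412738 + 11682102121203*t + 3296895246825*t^2 in mu_{19}.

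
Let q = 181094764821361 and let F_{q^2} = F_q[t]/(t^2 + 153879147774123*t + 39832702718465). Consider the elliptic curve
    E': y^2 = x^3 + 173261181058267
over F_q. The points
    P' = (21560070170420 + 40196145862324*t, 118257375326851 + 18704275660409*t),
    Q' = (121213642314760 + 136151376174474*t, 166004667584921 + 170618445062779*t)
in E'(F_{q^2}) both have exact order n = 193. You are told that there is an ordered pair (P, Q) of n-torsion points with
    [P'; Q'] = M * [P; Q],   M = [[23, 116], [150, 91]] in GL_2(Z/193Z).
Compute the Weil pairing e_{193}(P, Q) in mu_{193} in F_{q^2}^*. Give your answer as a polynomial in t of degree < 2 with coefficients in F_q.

e_{193} is bilinear + alternating on E[193], so e_{193}(23*P + 116*Q, 150*P + 91*Q) = e_{193}(P,Q)^(23*91-116*150).
So e_{193}(P,Q) = e_{193}(P',Q')^{119}, since 133*119 = 1 mod 193.
Build f_{193,P'} and f_{193,Q'} via the 8-bit ladder of 193=11000001_2; evaluate at shifted divisors; quotient in F_{181094764821361^2}.
Miller gives e_{193}(P',Q') = 42604995581068 + 171805742295731*t in F_{181094764821361^2}.
Hence e(P,Q) = 167529902160168 + 70304066264129*t in F_{181094764821361^2}^*.

167529902160168 + 70304066264129*t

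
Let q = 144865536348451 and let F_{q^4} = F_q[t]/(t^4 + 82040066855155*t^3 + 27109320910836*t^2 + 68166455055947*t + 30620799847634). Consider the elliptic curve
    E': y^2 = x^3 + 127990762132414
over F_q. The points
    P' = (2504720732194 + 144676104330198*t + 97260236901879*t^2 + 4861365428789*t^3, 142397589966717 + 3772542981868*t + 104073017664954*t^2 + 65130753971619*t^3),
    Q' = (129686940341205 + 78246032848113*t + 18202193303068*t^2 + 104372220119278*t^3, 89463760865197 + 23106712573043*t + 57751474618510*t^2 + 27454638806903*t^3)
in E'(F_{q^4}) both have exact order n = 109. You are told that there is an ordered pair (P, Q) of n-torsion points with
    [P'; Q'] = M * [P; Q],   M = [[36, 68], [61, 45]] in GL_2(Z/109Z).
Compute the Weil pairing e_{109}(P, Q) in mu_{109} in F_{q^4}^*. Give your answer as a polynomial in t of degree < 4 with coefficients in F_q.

Since e_{109}(P,P)=e_{109}(Q,Q)=1 and e_{109}(Q,P)=e_{109}(P,Q)^{-1}, expanding e_{109}(36*P + 68*Q,61*P + 45*Q) leaves e(P,Q)^det(M).
So e_{109}(P,Q) = e_{109}(P',Q')^{83}, since 88*83 = 1 mod 109.
Run Miller on y^2=x^3+127990762132414 over F_{144865536348451}: ladder 1101101 (7 bits); e = f_P(D_Q)/f_Q(D_P).
So e_{109}(P',Q') = 139154073216075 + 119987947345516*t + 11970328887821*t^2 + 51674809731247*t^3.
Thus e_{109}(P,Q) = 141246849682383 + 124782124613853*t + 86281503306420*t^2 + 129921899643798*t^3.

141246849682383 + 124782124613853*t + 86281503306420*t^2 + 129921899643798*t^3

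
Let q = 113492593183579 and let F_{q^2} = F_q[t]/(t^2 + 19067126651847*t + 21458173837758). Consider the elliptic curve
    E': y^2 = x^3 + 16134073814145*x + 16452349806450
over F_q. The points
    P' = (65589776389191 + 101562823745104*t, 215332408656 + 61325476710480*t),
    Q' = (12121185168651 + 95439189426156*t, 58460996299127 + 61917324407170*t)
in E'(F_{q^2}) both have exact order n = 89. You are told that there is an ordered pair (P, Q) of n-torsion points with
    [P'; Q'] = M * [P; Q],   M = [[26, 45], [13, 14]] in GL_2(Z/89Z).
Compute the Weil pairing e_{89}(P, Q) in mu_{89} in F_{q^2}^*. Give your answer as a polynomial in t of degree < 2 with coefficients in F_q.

79006451883083 + 78814103132763*t

e_{89} is bilinear + alternating on E[89], so e_{89}(26*P + 45*Q, 13*P + 14*Q) = e_{89}(P,Q)^(26*14-45*13).
26*14 - 45*13 = -221; reduced mod 89: det = 46, inverse 60.
Run Miller on y^2=x^3+16134073814145*x+16452349806450 over F_{113492593183579}: ladder 1011001 (7 bits); e = f_P(D_Q)/f_Q(D_P).
f_P(D_Q)/f_Q(D_P) = 64308764839186 + 58998501375477*t.
Raise to 60: e(P,Q) = 79006451883083 + 78814103132763*t in mu_{89}.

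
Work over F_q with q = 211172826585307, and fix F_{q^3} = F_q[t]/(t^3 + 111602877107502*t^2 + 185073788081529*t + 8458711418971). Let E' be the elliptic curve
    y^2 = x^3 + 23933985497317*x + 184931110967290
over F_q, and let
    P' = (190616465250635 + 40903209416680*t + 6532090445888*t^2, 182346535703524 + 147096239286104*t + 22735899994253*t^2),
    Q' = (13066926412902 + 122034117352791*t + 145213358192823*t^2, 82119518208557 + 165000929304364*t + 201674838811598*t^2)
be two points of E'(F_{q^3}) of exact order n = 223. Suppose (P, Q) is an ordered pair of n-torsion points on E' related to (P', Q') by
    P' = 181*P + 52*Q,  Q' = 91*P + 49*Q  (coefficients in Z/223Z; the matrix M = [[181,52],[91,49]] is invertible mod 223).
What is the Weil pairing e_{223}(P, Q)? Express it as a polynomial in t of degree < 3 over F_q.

The 223-Weil pairing on E[223] over F_{211172826585307} is alternating-bilinear: e_{223}(P',Q') = e_{223}(P,Q)^det(M).
det(M) mod 223 = 123; its inverse in (Z/223)^* is 194 (check: 123*194 mod 223 = 1).
Run Miller on y^2=x^3+23933985497317*x+184931110967290 over F_{211172826585307}: ladder 11011111 (8 bits); e = f_P(D_Q)/f_Q(D_P).
Result: e(P',Q') = 132582895934814 + 188090828834423*t + 56556264386436*t^2.
e_{223}(P,Q) = (132582895934814 + 188090828834423*t + 56556264386436*t^2)^{194} = 138768294462990 + 159495933265712*t + 172492136216997*t^2.

138768294462990 + 159495933265712*t + 172492136216997*t^2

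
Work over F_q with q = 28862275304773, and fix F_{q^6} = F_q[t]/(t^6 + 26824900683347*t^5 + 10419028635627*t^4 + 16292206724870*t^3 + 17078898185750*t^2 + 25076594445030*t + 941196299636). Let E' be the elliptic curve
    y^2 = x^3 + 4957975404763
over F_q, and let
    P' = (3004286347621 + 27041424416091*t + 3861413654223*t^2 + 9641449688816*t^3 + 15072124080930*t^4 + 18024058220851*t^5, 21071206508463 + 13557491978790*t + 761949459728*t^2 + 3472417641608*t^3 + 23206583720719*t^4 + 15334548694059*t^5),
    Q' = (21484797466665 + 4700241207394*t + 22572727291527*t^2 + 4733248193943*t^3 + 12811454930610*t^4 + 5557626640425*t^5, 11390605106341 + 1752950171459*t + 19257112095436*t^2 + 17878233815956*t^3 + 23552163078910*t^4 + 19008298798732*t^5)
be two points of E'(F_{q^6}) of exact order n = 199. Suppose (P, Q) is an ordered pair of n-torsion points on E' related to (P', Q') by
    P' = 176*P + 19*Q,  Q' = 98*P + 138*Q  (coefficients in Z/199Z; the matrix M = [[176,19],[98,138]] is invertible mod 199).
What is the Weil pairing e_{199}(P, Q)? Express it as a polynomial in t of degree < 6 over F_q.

13809279411596 + 2397113629953*t + 24004229857753*t^2 + 3313505244431*t^3 + 13263562681699*t^4 + 18578940490023*t^5

e_{199} is bilinear + alternating on E[199], so e_{199}(176*P + 19*Q, 98*P + 138*Q) = e_{199}(P,Q)^(176*138-19*98).
det M = 176*138 - 19*98 = 22426 = 138 (mod 199); 138^{-1} = 137 (mod 199).
8-bit Miller (11000111) on E'/F_{28862275304773} with a'=0, b'=4957975404763: accumulate tangent/chord ratios at Q'+S and P'+S'.
So e_{199}(P',Q') = 17436388894225 + 983042455277*t + 18125211758094*t^2 + 21551689692132*t^3 + 13285725902558*t^4 + 6427087248623*t^5.
e_{199}(P,Q) = (17436388894225 + 983042455277*t + 18125211758094*t^2 + 21551689692132*t^3 + 13285725902558*t^4 + 6427087248623*t^5)^{137} = 13809279411596 + 2397113629953*t + 24004229857753*t^2 + 3313505244431*t^3 + 13263562681699*t^4 + 18578940490023*t^5.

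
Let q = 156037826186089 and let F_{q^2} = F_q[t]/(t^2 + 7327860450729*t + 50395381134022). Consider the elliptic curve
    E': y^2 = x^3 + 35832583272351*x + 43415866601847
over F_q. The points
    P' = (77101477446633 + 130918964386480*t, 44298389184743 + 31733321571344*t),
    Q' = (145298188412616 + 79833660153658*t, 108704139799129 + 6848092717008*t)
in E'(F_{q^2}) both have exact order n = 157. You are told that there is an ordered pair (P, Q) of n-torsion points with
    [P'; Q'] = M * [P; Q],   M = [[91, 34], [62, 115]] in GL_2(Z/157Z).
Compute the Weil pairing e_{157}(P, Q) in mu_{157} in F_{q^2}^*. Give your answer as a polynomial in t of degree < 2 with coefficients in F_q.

17846684091363 + 97489563734750*t

Since e_{157}(P,P)=e_{157}(Q,Q)=1 and e_{157}(Q,P)=e_{157}(P,Q)^{-1}, expanding e_{157}(91*P + 34*Q,62*P + 115*Q) leaves e(P,Q)^det(M).
Inverting 36 mod 157: 48. Thus e_{157}(P,Q) = e(P',Q')^{48}.
Double-and-add over 10011101: 8-1 doublings, 5-1 additions; each step l_{T,T}/v_{2T} or l_{T,P'}/v at Q'+S for random S.
Result: e(P',Q') = 44070859293681 + 53314385204229*t.
Raise to 48: e(P,Q) = 17846684091363 + 97489563734750*t in mu_{157}.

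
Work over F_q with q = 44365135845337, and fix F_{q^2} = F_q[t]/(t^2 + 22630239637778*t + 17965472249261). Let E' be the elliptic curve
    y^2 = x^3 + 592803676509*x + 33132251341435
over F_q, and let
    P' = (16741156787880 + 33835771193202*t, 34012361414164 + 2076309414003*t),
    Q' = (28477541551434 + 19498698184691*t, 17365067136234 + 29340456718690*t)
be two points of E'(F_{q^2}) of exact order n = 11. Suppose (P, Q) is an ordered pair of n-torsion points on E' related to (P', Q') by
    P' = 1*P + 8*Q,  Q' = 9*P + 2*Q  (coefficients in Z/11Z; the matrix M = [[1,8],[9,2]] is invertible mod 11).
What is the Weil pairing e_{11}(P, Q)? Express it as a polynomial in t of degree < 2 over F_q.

e_{11}(aP+bQ,cP+dQ) = e_{11}(P,Q)^(ad-bc); with (a,b,c,d)=(1,8,9,2) this gives the det-11 law.
Hence e(P,Q) = e(P',Q')^{8} where 8 = 7^{-1} mod 11.
Miller loop for e_{11} over F_{44365135845337^2}: bits of 11 = 1011; 3 double steps + 2 add steps, l/v at each.
f_P(D_Q)/f_Q(D_P) = 39184995273785 + 42761247208695*t.
Raise to 8: e(P,Q) = 27667110866998 + 16298406635080*t in mu_{11}.

27667110866998 + 16298406635080*t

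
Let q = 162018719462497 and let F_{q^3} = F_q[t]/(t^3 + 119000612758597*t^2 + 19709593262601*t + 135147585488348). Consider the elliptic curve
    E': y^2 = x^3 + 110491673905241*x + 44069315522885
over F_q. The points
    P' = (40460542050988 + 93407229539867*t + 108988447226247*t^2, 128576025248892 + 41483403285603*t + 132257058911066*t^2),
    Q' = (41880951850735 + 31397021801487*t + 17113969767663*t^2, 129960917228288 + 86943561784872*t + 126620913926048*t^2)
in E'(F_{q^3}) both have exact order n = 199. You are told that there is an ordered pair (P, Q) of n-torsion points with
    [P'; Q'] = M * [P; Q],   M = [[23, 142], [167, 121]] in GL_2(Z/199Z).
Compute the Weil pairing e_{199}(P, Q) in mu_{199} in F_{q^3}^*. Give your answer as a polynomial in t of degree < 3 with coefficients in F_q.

4876476864503 + 143891638752730*t + 37542997101642*t^2

e_{199} is bilinear + alternating on E[199], so e_{199}(23*P + 142*Q, 167*P + 121*Q) = e_{199}(P,Q)^(23*121-142*167).
So e_{199}(P,Q) = e_{199}(P',Q')^{105}, since 163*105 = 1 mod 199.
Miller loop for e_{199} over F_{162018719462497^3}: bits of 199 = 11000111; 7 double steps + 4 add steps, l/v at each.
e_{199}(P',Q') = 127491092281679 + 47611632361363*t + 119539556751937*t^2.
Hence e(P,Q) = 4876476864503 + 143891638752730*t + 37542997101642*t^2 in F_{162018719462497^3}^*.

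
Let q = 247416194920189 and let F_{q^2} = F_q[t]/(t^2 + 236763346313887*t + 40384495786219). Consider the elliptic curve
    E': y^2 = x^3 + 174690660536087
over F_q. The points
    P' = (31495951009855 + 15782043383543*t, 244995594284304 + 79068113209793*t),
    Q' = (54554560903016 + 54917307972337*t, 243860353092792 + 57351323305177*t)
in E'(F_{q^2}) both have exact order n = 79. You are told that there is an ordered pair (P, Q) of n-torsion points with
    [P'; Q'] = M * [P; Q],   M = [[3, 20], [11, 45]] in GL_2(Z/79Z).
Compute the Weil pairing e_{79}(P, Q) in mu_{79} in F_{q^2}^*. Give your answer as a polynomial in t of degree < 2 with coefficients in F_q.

Since e_{79}(P,P)=e_{79}(Q,Q)=1 and e_{79}(Q,P)=e_{79}(P,Q)^{-1}, expanding e_{79}(3*P + 20*Q,11*P + 45*Q) leaves e(P,Q)^det(M).
det(M) mod 79 = 73; its inverse in (Z/79)^* is 13 (check: 73*13 mod 79 = 1).
Build f_{79,P'} and f_{79,Q'} via the 7-bit ladder of 79=1001111_2; evaluate at shifted divisors; quotient in F_{247416194920189^2}.
The quotient is 218667595819727 + 46578705905236*t.
e_{79}(P,Q) = (218667595819727 + 46578705905236*t)^{13} = 133084230970608 + 149408107559997*t.

133084230970608 + 149408107559997*t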